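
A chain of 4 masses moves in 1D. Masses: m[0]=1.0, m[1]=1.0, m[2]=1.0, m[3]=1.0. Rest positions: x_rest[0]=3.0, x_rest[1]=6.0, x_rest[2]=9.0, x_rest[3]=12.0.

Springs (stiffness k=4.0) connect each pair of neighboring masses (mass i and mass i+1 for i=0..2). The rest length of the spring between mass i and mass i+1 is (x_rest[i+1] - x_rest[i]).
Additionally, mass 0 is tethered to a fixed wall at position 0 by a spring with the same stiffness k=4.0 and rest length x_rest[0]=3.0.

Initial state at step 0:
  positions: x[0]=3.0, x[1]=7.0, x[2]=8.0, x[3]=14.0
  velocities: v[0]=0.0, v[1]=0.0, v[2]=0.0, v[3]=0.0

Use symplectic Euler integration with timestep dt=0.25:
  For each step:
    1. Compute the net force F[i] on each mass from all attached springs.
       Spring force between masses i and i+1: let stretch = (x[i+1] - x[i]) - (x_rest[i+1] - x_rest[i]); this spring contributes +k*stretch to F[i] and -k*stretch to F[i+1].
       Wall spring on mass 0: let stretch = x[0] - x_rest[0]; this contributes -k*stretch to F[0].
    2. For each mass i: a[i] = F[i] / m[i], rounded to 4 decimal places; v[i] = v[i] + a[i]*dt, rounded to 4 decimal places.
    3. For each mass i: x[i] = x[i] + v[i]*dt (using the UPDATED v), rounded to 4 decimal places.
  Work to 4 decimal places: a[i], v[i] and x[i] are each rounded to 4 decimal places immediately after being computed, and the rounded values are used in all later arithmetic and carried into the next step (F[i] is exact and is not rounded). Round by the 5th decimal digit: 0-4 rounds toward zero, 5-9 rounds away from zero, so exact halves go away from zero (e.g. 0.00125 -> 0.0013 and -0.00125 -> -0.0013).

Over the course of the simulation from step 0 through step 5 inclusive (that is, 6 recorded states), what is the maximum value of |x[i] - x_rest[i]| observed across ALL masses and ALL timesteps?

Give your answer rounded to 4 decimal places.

Step 0: x=[3.0000 7.0000 8.0000 14.0000] v=[0.0000 0.0000 0.0000 0.0000]
Step 1: x=[3.2500 6.2500 9.2500 13.2500] v=[1.0000 -3.0000 5.0000 -3.0000]
Step 2: x=[3.4375 5.5000 10.7500 12.2500] v=[0.7500 -3.0000 6.0000 -4.0000]
Step 3: x=[3.2813 5.5469 11.3125 11.6250] v=[-0.6250 0.1875 2.2500 -2.5000]
Step 4: x=[2.8711 6.4688 10.5117 11.6719] v=[-1.6407 3.6875 -3.2031 0.1875]
Step 5: x=[2.6426 7.5020 8.9903 12.1787] v=[-0.9141 4.1327 -6.0858 2.0273]
Max displacement = 2.3125

Answer: 2.3125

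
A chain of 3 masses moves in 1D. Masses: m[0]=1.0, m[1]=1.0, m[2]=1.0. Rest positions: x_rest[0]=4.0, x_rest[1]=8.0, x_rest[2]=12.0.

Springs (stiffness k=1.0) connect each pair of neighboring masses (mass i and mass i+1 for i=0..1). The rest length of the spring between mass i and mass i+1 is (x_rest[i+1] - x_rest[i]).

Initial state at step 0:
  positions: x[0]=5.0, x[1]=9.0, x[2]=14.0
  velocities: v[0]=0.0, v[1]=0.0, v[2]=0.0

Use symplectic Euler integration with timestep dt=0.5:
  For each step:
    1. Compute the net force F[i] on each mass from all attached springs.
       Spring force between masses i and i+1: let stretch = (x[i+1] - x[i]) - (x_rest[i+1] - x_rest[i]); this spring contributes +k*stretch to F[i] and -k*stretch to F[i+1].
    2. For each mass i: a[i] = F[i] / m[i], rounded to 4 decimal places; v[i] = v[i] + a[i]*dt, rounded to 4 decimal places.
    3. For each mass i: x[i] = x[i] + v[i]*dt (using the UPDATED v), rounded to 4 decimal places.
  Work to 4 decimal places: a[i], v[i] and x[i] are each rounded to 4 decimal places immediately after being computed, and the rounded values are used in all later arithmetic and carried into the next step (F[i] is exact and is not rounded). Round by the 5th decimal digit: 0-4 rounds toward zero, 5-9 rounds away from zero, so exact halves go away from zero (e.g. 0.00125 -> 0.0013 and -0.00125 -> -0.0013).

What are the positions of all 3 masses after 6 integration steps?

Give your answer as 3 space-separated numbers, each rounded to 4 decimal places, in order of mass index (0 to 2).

Answer: 6.0102 9.0022 12.9879

Derivation:
Step 0: x=[5.0000 9.0000 14.0000] v=[0.0000 0.0000 0.0000]
Step 1: x=[5.0000 9.2500 13.7500] v=[0.0000 0.5000 -0.5000]
Step 2: x=[5.0625 9.5625 13.3750] v=[0.1250 0.6250 -0.7500]
Step 3: x=[5.2500 9.7032 13.0469] v=[0.3750 0.2813 -0.6563]
Step 4: x=[5.5508 9.5665 12.8828] v=[0.6016 -0.2735 -0.3282]
Step 5: x=[5.8556 9.2549 12.8897] v=[0.6095 -0.6232 0.0137]
Step 6: x=[6.0102 9.0022 12.9879] v=[0.3092 -0.5055 0.1963]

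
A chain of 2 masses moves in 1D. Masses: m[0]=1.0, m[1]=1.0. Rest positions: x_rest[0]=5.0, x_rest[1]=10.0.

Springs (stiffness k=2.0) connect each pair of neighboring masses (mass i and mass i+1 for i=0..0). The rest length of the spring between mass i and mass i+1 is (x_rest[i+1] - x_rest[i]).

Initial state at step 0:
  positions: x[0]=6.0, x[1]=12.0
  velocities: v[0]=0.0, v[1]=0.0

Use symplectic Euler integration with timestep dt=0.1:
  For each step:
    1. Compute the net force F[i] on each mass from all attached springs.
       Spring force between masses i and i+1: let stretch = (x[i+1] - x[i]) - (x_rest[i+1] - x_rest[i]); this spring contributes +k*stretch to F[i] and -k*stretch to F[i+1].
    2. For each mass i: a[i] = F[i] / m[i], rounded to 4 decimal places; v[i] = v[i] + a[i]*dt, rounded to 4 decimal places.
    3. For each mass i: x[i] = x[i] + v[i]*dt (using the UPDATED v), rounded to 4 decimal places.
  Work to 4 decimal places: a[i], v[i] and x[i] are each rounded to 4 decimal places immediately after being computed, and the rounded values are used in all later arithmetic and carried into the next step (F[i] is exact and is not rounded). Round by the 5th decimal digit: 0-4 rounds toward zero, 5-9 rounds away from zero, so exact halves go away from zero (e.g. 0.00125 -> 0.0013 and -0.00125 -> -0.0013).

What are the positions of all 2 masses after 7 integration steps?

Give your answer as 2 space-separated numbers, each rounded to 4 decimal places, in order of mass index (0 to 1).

Answer: 6.4657 11.5343

Derivation:
Step 0: x=[6.0000 12.0000] v=[0.0000 0.0000]
Step 1: x=[6.0200 11.9800] v=[0.2000 -0.2000]
Step 2: x=[6.0592 11.9408] v=[0.3920 -0.3920]
Step 3: x=[6.1160 11.8840] v=[0.5683 -0.5683]
Step 4: x=[6.1882 11.8118] v=[0.7219 -0.7219]
Step 5: x=[6.2729 11.7271] v=[0.8466 -0.8466]
Step 6: x=[6.3666 11.6334] v=[0.9374 -0.9374]
Step 7: x=[6.4657 11.5343] v=[0.9908 -0.9908]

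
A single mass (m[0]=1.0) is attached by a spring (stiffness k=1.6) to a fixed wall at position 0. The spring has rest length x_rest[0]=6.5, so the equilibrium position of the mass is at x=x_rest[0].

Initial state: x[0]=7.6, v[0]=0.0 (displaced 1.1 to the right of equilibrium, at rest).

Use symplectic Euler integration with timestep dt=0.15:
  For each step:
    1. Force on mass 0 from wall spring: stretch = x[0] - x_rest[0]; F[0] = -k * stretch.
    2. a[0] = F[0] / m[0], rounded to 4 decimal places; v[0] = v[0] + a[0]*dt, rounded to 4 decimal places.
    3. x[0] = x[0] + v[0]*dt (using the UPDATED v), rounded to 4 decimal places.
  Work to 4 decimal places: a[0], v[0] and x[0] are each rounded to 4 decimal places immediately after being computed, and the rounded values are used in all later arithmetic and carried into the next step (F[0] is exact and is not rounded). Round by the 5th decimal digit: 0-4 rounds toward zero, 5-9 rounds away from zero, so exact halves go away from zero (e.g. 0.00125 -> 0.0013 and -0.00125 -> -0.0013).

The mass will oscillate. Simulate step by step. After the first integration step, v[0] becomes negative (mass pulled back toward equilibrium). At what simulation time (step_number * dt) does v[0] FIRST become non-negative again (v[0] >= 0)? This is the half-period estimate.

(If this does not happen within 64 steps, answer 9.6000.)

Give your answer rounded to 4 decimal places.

Step 0: x=[7.6000] v=[0.0000]
Step 1: x=[7.5604] v=[-0.2640]
Step 2: x=[7.4826] v=[-0.5185]
Step 3: x=[7.3695] v=[-0.7543]
Step 4: x=[7.2251] v=[-0.9630]
Step 5: x=[7.0546] v=[-1.1370]
Step 6: x=[6.8641] v=[-1.2701]
Step 7: x=[6.6605] v=[-1.3575]
Step 8: x=[6.4511] v=[-1.3960]
Step 9: x=[6.2435] v=[-1.3843]
Step 10: x=[6.0451] v=[-1.3227]
Step 11: x=[5.8631] v=[-1.2135]
Step 12: x=[5.7040] v=[-1.0607]
Step 13: x=[5.5735] v=[-0.8697]
Step 14: x=[5.4764] v=[-0.6473]
Step 15: x=[5.4162] v=[-0.4016]
Step 16: x=[5.3950] v=[-0.1415]
Step 17: x=[5.4136] v=[0.1237]
First v>=0 after going negative at step 17, time=2.5500

Answer: 2.5500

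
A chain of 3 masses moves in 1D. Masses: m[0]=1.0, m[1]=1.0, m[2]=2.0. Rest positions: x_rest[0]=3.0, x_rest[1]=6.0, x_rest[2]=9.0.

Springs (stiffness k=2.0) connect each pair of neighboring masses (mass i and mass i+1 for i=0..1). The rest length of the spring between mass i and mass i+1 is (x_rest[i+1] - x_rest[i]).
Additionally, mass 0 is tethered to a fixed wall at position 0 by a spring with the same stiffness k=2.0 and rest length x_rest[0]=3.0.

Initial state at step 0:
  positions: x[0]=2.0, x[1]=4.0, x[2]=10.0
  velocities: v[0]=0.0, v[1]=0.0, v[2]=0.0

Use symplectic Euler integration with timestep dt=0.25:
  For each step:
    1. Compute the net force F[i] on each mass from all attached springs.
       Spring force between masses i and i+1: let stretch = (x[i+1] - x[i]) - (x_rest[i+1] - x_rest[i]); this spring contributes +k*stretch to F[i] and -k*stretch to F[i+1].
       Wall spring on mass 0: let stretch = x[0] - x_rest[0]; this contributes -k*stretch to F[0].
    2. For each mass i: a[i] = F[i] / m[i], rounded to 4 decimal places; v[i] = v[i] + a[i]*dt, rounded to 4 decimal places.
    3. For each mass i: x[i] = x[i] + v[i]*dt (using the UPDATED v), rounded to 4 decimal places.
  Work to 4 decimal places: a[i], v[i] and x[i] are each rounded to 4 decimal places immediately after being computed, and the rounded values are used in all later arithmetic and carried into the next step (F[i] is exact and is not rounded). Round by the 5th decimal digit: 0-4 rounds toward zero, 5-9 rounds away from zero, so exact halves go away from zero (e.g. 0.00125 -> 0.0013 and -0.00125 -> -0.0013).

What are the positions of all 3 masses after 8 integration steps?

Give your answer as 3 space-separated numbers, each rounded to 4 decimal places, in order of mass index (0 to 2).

Answer: 5.1614 6.7388 8.3198

Derivation:
Step 0: x=[2.0000 4.0000 10.0000] v=[0.0000 0.0000 0.0000]
Step 1: x=[2.0000 4.5000 9.8125] v=[0.0000 2.0000 -0.7500]
Step 2: x=[2.0625 5.3516 9.4805] v=[0.2500 3.4063 -1.3281]
Step 3: x=[2.2783 6.3082 9.0779] v=[0.8633 3.8262 -1.6103]
Step 4: x=[2.7131 7.1072 8.6897] v=[1.7391 3.1961 -1.5527]
Step 5: x=[3.3580 7.5548 8.3901] v=[2.5796 1.7903 -1.1983]
Step 6: x=[4.1078 7.5822 8.2258] v=[2.9990 0.1096 -0.6571]
Step 7: x=[4.7784 7.2558 8.2088] v=[2.6823 -1.3058 -0.0680]
Step 8: x=[5.1614 6.7388 8.3198] v=[1.5318 -2.0680 0.4438]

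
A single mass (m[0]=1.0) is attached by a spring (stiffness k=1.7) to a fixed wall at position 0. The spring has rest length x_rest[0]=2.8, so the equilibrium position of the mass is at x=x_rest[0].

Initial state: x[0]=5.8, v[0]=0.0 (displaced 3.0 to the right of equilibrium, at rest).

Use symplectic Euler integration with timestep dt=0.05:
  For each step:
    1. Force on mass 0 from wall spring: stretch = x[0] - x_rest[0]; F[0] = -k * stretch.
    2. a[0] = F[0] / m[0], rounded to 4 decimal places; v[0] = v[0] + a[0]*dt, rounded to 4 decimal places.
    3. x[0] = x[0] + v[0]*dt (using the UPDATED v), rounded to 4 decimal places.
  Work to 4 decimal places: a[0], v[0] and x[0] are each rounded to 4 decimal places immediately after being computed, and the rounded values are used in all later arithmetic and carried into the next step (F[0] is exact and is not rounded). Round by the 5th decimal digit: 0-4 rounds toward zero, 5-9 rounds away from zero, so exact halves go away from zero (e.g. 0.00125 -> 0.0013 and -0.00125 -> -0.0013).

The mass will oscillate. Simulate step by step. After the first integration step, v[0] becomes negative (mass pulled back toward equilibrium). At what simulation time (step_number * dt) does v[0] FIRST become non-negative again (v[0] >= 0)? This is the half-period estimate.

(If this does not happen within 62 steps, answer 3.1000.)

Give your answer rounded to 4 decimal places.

Step 0: x=[5.8000] v=[0.0000]
Step 1: x=[5.7873] v=[-0.2550]
Step 2: x=[5.7619] v=[-0.5089]
Step 3: x=[5.7239] v=[-0.7607]
Step 4: x=[5.6734] v=[-1.0092]
Step 5: x=[5.6107] v=[-1.2534]
Step 6: x=[5.5361] v=[-1.4923]
Step 7: x=[5.4499] v=[-1.7249]
Step 8: x=[5.3524] v=[-1.9501]
Step 9: x=[5.2440] v=[-2.1671]
Step 10: x=[5.1253] v=[-2.3748]
Step 11: x=[4.9967] v=[-2.5725]
Step 12: x=[4.8587] v=[-2.7592]
Step 13: x=[4.7120] v=[-2.9342]
Step 14: x=[4.5572] v=[-3.0967]
Step 15: x=[4.3949] v=[-3.2461]
Step 16: x=[4.2258] v=[-3.3817]
Step 17: x=[4.0507] v=[-3.5029]
Step 18: x=[3.8702] v=[-3.6092]
Step 19: x=[3.6852] v=[-3.7002]
Step 20: x=[3.4964] v=[-3.7754]
Step 21: x=[3.3047] v=[-3.8346]
Step 22: x=[3.1108] v=[-3.8775]
Step 23: x=[2.9156] v=[-3.9039]
Step 24: x=[2.7199] v=[-3.9137]
Step 25: x=[2.5246] v=[-3.9069]
Step 26: x=[2.3304] v=[-3.8835]
Step 27: x=[2.1382] v=[-3.8436]
Step 28: x=[1.9488] v=[-3.7873]
Step 29: x=[1.7631] v=[-3.7150]
Step 30: x=[1.5818] v=[-3.6269]
Step 31: x=[1.4056] v=[-3.5234]
Step 32: x=[1.2354] v=[-3.4049]
Step 33: x=[1.0718] v=[-3.2719]
Step 34: x=[0.9156] v=[-3.1250]
Step 35: x=[0.7674] v=[-2.9648]
Step 36: x=[0.6278] v=[-2.7920]
Step 37: x=[0.4974] v=[-2.6074]
Step 38: x=[0.3768] v=[-2.4117]
Step 39: x=[0.2665] v=[-2.2057]
Step 40: x=[0.1670] v=[-1.9904]
Step 41: x=[0.0787] v=[-1.7666]
Step 42: x=[0.0019] v=[-1.5353]
Step 43: x=[-0.0630] v=[-1.2975]
Step 44: x=[-0.1157] v=[-1.0541]
Step 45: x=[-0.1560] v=[-0.8063]
Step 46: x=[-0.1838] v=[-0.5550]
Step 47: x=[-0.1989] v=[-0.3014]
Step 48: x=[-0.2012] v=[-0.0465]
Step 49: x=[-0.1908] v=[0.2086]
First v>=0 after going negative at step 49, time=2.4500

Answer: 2.4500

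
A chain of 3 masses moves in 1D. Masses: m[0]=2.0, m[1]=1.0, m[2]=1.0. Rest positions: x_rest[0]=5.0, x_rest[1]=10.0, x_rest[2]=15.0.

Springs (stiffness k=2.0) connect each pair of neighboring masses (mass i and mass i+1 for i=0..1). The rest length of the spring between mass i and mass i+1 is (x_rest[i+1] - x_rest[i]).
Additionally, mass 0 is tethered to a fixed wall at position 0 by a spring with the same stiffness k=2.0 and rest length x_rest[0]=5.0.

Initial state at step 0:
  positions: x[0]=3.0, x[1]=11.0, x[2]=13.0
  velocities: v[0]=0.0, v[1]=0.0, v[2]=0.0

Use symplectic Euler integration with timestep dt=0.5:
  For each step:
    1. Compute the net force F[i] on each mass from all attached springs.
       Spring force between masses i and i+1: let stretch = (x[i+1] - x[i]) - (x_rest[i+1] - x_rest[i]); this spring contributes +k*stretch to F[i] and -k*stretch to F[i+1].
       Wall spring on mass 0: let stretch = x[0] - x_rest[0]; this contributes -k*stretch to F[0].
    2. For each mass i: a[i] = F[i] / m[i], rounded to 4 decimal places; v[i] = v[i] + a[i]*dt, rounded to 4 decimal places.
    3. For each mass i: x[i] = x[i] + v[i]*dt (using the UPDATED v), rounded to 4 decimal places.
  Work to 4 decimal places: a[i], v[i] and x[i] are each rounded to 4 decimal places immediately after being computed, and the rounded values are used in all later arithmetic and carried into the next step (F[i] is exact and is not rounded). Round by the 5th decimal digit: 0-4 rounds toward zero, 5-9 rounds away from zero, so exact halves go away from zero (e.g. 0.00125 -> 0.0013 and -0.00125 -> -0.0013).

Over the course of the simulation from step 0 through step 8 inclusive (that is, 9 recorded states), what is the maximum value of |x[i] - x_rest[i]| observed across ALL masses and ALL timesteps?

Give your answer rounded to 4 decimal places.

Answer: 3.6250

Derivation:
Step 0: x=[3.0000 11.0000 13.0000] v=[0.0000 0.0000 0.0000]
Step 1: x=[4.2500 8.0000 14.5000] v=[2.5000 -6.0000 3.0000]
Step 2: x=[5.3750 6.3750 15.2500] v=[2.2500 -3.2500 1.5000]
Step 3: x=[5.4063 8.6875 14.0625] v=[0.0625 4.6250 -2.3750]
Step 4: x=[4.9063 12.0469 12.6875] v=[-1.0001 6.7188 -2.7500]
Step 5: x=[4.9649 12.1563 13.4922] v=[0.1171 0.2188 1.6094]
Step 6: x=[5.5801 9.3380 16.1290] v=[1.2304 -5.6367 5.2735]
Step 7: x=[5.7398 8.0362 17.8703] v=[0.3193 -2.6036 3.4825]
Step 8: x=[5.0386 10.5033 17.1945] v=[-1.4024 4.9341 -1.3516]
Max displacement = 3.6250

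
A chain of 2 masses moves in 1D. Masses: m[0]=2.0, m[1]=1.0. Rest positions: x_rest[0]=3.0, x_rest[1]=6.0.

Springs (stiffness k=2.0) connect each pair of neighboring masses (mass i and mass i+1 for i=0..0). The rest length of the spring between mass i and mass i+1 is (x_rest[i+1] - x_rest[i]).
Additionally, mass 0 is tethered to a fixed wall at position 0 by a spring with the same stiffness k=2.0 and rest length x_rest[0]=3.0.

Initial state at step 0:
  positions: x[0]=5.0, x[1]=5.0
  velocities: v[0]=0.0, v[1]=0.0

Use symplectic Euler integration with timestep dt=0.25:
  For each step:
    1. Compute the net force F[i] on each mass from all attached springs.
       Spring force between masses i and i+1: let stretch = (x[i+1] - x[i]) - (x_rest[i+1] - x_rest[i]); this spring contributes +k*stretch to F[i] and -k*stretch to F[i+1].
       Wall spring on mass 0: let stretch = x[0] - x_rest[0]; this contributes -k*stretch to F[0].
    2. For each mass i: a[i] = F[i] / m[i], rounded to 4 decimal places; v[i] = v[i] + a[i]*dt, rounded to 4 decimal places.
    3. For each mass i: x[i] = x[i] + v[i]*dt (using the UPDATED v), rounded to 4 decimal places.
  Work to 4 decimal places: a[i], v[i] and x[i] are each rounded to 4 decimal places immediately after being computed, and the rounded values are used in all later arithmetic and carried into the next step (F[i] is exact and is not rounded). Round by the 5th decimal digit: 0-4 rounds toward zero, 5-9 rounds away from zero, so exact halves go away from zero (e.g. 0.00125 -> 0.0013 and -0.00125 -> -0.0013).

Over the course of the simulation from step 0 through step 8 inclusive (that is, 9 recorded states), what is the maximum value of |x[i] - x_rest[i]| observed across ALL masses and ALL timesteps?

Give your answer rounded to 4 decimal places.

Step 0: x=[5.0000 5.0000] v=[0.0000 0.0000]
Step 1: x=[4.6875 5.3750] v=[-1.2500 1.5000]
Step 2: x=[4.1250 6.0391] v=[-2.2500 2.6563]
Step 3: x=[3.4243 6.8389] v=[-2.8027 3.1993]
Step 4: x=[2.7230 7.5869] v=[-2.8051 2.9920]
Step 5: x=[2.1555 8.1019] v=[-2.2699 2.0601]
Step 6: x=[1.8250 8.2486] v=[-1.3222 0.5869]
Step 7: x=[1.7819 7.9674] v=[-0.1726 -1.1249]
Step 8: x=[2.0140 7.2880] v=[0.9283 -2.7177]
Max displacement = 2.2486

Answer: 2.2486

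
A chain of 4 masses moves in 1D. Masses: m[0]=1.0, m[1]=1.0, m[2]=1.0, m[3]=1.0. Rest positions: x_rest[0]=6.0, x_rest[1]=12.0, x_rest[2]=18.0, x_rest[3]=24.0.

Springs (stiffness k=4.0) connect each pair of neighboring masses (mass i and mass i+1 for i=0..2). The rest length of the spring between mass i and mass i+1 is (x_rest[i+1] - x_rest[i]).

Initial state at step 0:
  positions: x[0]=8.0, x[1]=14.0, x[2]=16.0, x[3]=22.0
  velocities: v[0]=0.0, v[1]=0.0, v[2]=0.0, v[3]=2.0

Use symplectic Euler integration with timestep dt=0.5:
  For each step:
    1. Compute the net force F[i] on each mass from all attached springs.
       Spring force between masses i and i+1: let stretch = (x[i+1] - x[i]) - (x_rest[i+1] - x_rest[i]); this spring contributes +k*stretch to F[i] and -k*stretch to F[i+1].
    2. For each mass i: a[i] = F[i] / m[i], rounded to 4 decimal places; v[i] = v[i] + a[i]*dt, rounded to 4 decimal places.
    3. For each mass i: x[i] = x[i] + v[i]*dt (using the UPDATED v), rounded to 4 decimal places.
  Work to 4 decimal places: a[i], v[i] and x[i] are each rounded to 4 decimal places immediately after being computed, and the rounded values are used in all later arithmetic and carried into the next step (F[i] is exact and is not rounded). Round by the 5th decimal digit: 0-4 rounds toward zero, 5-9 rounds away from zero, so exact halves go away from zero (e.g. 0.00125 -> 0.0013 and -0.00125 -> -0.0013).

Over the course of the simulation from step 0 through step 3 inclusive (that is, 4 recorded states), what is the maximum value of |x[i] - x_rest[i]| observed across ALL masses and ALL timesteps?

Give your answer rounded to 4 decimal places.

Step 0: x=[8.0000 14.0000 16.0000 22.0000] v=[0.0000 0.0000 0.0000 2.0000]
Step 1: x=[8.0000 10.0000 20.0000 23.0000] v=[0.0000 -8.0000 8.0000 2.0000]
Step 2: x=[4.0000 14.0000 17.0000 27.0000] v=[-8.0000 8.0000 -6.0000 8.0000]
Step 3: x=[4.0000 11.0000 21.0000 27.0000] v=[0.0000 -6.0000 8.0000 0.0000]
Max displacement = 3.0000

Answer: 3.0000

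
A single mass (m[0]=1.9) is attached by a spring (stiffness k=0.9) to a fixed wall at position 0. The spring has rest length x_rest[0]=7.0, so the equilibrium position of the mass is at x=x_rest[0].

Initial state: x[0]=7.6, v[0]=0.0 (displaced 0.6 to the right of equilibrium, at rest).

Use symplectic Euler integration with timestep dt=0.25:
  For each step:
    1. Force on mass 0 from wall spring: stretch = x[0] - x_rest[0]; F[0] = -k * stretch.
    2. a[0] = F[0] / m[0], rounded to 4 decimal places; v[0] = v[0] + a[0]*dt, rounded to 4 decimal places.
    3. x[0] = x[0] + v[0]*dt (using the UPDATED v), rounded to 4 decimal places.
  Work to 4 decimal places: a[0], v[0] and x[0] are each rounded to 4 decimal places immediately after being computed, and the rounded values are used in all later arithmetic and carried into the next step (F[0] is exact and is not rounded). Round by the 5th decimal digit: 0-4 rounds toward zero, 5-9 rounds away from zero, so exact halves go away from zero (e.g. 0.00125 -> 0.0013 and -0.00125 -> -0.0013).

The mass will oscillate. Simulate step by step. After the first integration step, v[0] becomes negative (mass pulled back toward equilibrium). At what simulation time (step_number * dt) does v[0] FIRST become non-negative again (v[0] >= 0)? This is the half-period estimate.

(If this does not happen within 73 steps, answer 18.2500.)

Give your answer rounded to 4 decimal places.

Answer: 4.7500

Derivation:
Step 0: x=[7.6000] v=[0.0000]
Step 1: x=[7.5822] v=[-0.0711]
Step 2: x=[7.5472] v=[-0.1401]
Step 3: x=[7.4960] v=[-0.2049]
Step 4: x=[7.4301] v=[-0.2636]
Step 5: x=[7.3515] v=[-0.3145]
Step 6: x=[7.2625] v=[-0.3561]
Step 7: x=[7.1657] v=[-0.3872]
Step 8: x=[7.0640] v=[-0.4068]
Step 9: x=[6.9604] v=[-0.4144]
Step 10: x=[6.8580] v=[-0.4097]
Step 11: x=[6.7598] v=[-0.3929]
Step 12: x=[6.6687] v=[-0.3645]
Step 13: x=[6.5874] v=[-0.3253]
Step 14: x=[6.5183] v=[-0.2765]
Step 15: x=[6.4634] v=[-0.2195]
Step 16: x=[6.4244] v=[-0.1560]
Step 17: x=[6.4025] v=[-0.0878]
Step 18: x=[6.3982] v=[-0.0171]
Step 19: x=[6.4118] v=[0.0542]
First v>=0 after going negative at step 19, time=4.7500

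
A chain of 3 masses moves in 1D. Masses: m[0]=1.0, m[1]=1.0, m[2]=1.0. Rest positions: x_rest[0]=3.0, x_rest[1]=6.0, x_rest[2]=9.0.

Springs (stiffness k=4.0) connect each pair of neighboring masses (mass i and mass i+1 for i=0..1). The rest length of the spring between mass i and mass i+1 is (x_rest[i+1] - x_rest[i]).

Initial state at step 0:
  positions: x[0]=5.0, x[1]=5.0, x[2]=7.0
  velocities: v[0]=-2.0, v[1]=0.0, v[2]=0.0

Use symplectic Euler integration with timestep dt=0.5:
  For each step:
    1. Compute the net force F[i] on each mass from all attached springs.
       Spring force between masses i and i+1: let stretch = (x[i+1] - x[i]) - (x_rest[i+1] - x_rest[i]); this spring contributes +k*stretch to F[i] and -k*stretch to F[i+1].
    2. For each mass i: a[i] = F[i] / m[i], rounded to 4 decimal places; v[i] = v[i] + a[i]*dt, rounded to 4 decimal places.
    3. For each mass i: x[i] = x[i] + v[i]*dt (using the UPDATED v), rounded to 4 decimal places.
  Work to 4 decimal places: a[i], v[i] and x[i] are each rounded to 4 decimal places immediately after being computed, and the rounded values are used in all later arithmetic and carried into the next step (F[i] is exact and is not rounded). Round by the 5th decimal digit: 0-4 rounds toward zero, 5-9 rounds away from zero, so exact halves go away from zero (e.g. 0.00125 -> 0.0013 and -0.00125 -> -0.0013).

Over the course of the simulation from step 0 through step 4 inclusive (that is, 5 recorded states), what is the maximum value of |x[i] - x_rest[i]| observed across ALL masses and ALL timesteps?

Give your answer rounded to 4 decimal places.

Answer: 3.0000

Derivation:
Step 0: x=[5.0000 5.0000 7.0000] v=[-2.0000 0.0000 0.0000]
Step 1: x=[1.0000 7.0000 8.0000] v=[-8.0000 4.0000 2.0000]
Step 2: x=[0.0000 4.0000 11.0000] v=[-2.0000 -6.0000 6.0000]
Step 3: x=[0.0000 4.0000 10.0000] v=[0.0000 0.0000 -2.0000]
Step 4: x=[1.0000 6.0000 6.0000] v=[2.0000 4.0000 -8.0000]
Max displacement = 3.0000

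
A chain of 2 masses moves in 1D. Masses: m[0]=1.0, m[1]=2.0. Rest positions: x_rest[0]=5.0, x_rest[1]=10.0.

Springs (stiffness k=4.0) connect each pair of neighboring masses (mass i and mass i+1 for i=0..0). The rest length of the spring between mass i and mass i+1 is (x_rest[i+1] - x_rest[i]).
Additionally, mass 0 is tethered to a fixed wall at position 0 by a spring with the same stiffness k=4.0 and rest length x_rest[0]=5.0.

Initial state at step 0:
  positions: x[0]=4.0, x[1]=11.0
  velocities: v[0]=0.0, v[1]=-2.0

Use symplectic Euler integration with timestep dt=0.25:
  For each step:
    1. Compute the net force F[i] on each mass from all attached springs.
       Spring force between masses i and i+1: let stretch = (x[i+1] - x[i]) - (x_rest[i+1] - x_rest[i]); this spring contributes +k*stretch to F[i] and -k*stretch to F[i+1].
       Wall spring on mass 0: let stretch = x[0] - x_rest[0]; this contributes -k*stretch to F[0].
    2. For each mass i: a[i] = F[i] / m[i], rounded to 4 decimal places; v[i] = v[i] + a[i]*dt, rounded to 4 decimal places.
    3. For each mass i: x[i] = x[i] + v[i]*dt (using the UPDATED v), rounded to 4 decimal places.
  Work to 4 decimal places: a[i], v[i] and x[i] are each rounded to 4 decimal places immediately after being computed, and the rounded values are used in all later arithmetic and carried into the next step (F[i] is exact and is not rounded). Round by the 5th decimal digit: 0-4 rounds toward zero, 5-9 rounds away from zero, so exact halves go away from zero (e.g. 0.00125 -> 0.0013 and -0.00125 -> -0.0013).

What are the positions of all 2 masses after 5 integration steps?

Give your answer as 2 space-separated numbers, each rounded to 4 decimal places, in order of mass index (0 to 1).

Answer: 4.5426 8.3460

Derivation:
Step 0: x=[4.0000 11.0000] v=[0.0000 -2.0000]
Step 1: x=[4.7500 10.2500] v=[3.0000 -3.0000]
Step 2: x=[5.6875 9.4375] v=[3.7500 -3.2500]
Step 3: x=[6.1406 8.7813] v=[1.8125 -2.6250]
Step 4: x=[5.7188 8.4200] v=[-1.6874 -1.4454]
Step 5: x=[4.5426 8.3460] v=[-4.7050 -0.2960]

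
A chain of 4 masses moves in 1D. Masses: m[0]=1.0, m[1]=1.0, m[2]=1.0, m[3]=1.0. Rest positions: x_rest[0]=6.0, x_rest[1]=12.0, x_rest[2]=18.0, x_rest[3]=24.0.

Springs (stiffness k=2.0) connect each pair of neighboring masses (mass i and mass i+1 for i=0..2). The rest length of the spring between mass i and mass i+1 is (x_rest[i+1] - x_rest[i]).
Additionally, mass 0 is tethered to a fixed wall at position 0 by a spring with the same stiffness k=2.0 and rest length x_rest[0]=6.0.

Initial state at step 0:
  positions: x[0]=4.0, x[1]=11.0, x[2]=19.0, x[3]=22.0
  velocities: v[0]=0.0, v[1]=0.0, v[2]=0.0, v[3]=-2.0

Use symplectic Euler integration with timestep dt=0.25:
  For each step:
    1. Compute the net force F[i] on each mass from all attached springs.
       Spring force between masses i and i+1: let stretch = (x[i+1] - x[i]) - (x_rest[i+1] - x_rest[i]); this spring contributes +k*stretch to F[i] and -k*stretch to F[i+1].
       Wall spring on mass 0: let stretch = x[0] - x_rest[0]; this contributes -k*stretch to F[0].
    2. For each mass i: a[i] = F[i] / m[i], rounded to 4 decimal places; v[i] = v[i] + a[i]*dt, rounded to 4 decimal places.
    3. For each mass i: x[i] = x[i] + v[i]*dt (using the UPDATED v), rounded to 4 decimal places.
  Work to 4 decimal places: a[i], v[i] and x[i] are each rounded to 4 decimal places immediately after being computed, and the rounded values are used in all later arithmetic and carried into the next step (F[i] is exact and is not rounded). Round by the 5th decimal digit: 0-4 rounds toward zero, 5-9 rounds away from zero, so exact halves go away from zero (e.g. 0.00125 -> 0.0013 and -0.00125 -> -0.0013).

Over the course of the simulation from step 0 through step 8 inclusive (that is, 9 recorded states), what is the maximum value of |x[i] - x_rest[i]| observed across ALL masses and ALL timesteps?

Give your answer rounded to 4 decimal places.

Answer: 3.4807

Derivation:
Step 0: x=[4.0000 11.0000 19.0000 22.0000] v=[0.0000 0.0000 0.0000 -2.0000]
Step 1: x=[4.3750 11.1250 18.3750 21.8750] v=[1.5000 0.5000 -2.5000 -0.5000]
Step 2: x=[5.0469 11.3125 17.2813 22.0625] v=[2.6875 0.7500 -4.3750 0.7500]
Step 3: x=[5.8711 11.4629 16.0391 22.4024] v=[3.2969 0.6016 -4.9688 1.3594]
Step 4: x=[6.6604 11.4864 15.0203 22.6969] v=[3.1573 0.0938 -4.0753 1.1778]
Step 5: x=[7.2204 11.3483 14.5193 22.7818] v=[2.2401 -0.5523 -2.0040 0.3395]
Step 6: x=[7.3939 11.0906 14.6548 22.5839] v=[0.6939 -1.0308 0.5418 -0.7918]
Step 7: x=[7.1052 10.8163 15.3359 22.1448] v=[-1.1547 -1.0971 2.7243 -1.7564]
Step 8: x=[6.3923 10.6431 16.3032 21.6046] v=[-2.8518 -0.6929 3.8690 -2.1609]
Max displacement = 3.4807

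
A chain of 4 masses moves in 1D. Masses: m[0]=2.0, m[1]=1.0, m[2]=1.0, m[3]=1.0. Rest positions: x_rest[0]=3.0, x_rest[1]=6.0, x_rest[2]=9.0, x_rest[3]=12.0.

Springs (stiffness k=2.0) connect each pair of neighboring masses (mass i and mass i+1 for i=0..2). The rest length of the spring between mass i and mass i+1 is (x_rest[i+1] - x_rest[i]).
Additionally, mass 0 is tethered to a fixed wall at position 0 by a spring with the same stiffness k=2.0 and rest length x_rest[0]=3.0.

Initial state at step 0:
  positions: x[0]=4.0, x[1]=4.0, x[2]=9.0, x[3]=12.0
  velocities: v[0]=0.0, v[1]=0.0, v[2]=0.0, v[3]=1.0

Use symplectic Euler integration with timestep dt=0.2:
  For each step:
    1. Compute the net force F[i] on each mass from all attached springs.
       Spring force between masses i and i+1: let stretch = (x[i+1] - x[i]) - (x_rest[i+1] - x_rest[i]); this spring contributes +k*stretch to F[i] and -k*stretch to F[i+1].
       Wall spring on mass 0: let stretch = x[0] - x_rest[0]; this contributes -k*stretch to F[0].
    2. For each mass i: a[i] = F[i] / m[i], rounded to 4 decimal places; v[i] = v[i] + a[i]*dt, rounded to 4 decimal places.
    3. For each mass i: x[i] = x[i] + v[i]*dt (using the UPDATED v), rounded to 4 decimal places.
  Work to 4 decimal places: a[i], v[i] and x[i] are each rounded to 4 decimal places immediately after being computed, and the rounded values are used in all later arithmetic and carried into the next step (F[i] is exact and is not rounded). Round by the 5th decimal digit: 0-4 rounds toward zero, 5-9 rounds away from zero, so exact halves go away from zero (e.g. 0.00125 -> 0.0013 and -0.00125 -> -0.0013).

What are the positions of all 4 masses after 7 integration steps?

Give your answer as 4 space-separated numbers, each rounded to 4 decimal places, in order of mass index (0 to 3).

Answer: 2.1153 7.6963 9.3622 12.0708

Derivation:
Step 0: x=[4.0000 4.0000 9.0000 12.0000] v=[0.0000 0.0000 0.0000 1.0000]
Step 1: x=[3.8400 4.4000 8.8400 12.2000] v=[-0.8000 2.0000 -0.8000 1.0000]
Step 2: x=[3.5488 5.1104 8.5936 12.3712] v=[-1.4560 3.5520 -1.2320 0.8560]
Step 3: x=[3.1781 5.9745 8.3708 12.4802] v=[-1.8534 4.3206 -1.1142 0.5450]
Step 4: x=[2.7922 6.8066 8.2850 12.5004] v=[-1.9297 4.1606 -0.4290 0.1012]
Step 5: x=[2.4551 7.4358 8.4182 12.4234] v=[-1.6853 3.1462 0.6658 -0.3850]
Step 6: x=[2.2191 7.7452 8.7932 12.2660] v=[-1.1802 1.5469 1.8749 -0.7871]
Step 7: x=[2.1153 7.6963 9.3622 12.0708] v=[-0.5188 -0.2443 2.8448 -0.9762]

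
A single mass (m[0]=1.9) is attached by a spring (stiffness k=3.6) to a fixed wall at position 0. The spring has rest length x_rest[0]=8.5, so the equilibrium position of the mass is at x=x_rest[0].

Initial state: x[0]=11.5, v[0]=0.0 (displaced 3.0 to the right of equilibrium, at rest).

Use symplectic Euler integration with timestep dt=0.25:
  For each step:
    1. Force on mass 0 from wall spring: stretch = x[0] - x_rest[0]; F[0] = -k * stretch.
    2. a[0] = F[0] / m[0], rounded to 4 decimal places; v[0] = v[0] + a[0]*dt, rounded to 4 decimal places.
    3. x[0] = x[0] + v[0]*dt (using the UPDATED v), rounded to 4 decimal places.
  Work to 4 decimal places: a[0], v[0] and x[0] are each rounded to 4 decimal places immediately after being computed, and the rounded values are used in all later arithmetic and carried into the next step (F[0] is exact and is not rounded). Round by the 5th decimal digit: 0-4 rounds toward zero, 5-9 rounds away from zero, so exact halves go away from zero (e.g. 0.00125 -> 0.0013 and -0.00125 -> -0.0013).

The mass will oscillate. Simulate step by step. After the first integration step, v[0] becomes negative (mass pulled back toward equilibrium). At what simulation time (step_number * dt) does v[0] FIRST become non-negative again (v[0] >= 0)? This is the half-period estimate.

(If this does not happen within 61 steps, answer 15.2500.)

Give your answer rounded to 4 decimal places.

Answer: 2.5000

Derivation:
Step 0: x=[11.5000] v=[0.0000]
Step 1: x=[11.1447] v=[-1.4211]
Step 2: x=[10.4762] v=[-2.6739]
Step 3: x=[9.5737] v=[-3.6100]
Step 4: x=[8.5441] v=[-4.1186]
Step 5: x=[7.5092] v=[-4.1395]
Step 6: x=[6.5917] v=[-3.6702]
Step 7: x=[5.9001] v=[-2.7663]
Step 8: x=[5.5164] v=[-1.5348]
Step 9: x=[5.4860] v=[-0.1215]
Step 10: x=[5.8126] v=[1.3062]
First v>=0 after going negative at step 10, time=2.5000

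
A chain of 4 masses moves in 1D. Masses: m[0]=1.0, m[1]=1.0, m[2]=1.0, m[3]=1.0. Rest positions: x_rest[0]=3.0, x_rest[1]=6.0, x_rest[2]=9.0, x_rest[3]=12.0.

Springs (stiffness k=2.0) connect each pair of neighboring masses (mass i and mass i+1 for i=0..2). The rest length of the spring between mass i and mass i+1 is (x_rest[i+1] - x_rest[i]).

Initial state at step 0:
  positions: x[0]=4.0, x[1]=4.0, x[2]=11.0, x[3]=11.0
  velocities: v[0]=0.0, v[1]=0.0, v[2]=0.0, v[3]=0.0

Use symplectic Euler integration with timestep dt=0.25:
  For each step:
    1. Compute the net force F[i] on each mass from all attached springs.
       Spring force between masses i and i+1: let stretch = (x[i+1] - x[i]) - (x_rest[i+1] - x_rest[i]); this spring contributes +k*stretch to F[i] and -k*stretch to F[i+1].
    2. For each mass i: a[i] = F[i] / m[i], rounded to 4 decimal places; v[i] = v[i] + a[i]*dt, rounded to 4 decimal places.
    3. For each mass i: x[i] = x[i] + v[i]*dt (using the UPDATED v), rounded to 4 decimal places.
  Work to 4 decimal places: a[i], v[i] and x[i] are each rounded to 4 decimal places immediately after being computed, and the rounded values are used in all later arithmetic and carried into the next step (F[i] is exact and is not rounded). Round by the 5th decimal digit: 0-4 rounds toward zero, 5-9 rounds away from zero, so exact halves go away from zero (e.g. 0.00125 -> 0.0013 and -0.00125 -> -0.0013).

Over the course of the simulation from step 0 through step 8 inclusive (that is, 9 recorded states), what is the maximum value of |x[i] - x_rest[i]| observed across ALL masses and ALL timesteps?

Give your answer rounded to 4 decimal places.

Step 0: x=[4.0000 4.0000 11.0000 11.0000] v=[0.0000 0.0000 0.0000 0.0000]
Step 1: x=[3.6250 4.8750 10.1250 11.3750] v=[-1.5000 3.5000 -3.5000 1.5000]
Step 2: x=[3.0313 6.2500 8.7500 11.9688] v=[-2.3750 5.5000 -5.5000 2.3750]
Step 3: x=[2.4649 7.5352 7.4649 12.5352] v=[-2.2657 5.1407 -5.1406 2.2656]
Step 4: x=[2.1573 8.1778 6.8223 12.8428] v=[-1.2306 2.5704 -2.5703 1.2305]
Step 5: x=[2.2272 7.8984 7.1017 12.7729] v=[0.2797 -1.1176 1.1177 -0.2798]
Step 6: x=[2.6310 6.8105 8.1896 12.3691] v=[1.6153 -4.3516 4.3517 -1.6154]
Step 7: x=[3.1823 5.3726 9.6276 11.8178] v=[2.2051 -5.7518 5.7519 -2.2052]
Step 8: x=[3.6324 4.1927 10.8075 11.3677] v=[1.8003 -4.7195 4.7195 -1.8003]
Max displacement = 2.1778

Answer: 2.1778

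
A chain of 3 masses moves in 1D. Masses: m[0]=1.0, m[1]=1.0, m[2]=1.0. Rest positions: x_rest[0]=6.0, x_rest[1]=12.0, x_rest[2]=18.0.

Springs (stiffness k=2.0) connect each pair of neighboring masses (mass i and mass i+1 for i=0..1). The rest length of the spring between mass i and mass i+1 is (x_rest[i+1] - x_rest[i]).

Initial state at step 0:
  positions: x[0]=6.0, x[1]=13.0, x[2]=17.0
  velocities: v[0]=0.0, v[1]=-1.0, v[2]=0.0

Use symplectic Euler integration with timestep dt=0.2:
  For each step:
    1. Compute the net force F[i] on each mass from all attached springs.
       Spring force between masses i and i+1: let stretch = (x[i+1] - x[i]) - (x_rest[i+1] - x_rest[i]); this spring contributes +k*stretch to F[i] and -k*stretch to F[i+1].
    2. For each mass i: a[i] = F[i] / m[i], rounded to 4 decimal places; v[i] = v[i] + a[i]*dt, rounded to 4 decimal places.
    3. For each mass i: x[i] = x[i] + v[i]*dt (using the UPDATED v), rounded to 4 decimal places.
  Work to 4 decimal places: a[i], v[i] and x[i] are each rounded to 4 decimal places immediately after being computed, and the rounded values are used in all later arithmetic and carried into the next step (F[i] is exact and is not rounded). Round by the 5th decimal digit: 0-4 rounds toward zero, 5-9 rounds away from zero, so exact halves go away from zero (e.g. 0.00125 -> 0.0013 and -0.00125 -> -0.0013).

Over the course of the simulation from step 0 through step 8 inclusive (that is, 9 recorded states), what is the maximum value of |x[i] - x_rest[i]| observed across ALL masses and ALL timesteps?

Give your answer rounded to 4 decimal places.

Answer: 1.4765

Derivation:
Step 0: x=[6.0000 13.0000 17.0000] v=[0.0000 -1.0000 0.0000]
Step 1: x=[6.0800 12.5600 17.1600] v=[0.4000 -2.2000 0.8000]
Step 2: x=[6.1984 11.9696 17.4320] v=[0.5920 -2.9520 1.3600]
Step 3: x=[6.2985 11.3545 17.7470] v=[0.5005 -3.0755 1.5750]
Step 4: x=[6.3231 10.8463 18.0306] v=[0.1229 -2.5409 1.4180]
Step 5: x=[6.2295 10.5510 18.2195] v=[-0.4678 -1.4765 0.9443]
Step 6: x=[6.0017 10.5235 18.2749] v=[-1.1392 -0.1377 0.2769]
Step 7: x=[5.6556 10.7543 18.1902] v=[-1.7305 1.1541 -0.4237]
Step 8: x=[5.2374 11.1721 17.9906] v=[-2.0910 2.0890 -0.9981]
Max displacement = 1.4765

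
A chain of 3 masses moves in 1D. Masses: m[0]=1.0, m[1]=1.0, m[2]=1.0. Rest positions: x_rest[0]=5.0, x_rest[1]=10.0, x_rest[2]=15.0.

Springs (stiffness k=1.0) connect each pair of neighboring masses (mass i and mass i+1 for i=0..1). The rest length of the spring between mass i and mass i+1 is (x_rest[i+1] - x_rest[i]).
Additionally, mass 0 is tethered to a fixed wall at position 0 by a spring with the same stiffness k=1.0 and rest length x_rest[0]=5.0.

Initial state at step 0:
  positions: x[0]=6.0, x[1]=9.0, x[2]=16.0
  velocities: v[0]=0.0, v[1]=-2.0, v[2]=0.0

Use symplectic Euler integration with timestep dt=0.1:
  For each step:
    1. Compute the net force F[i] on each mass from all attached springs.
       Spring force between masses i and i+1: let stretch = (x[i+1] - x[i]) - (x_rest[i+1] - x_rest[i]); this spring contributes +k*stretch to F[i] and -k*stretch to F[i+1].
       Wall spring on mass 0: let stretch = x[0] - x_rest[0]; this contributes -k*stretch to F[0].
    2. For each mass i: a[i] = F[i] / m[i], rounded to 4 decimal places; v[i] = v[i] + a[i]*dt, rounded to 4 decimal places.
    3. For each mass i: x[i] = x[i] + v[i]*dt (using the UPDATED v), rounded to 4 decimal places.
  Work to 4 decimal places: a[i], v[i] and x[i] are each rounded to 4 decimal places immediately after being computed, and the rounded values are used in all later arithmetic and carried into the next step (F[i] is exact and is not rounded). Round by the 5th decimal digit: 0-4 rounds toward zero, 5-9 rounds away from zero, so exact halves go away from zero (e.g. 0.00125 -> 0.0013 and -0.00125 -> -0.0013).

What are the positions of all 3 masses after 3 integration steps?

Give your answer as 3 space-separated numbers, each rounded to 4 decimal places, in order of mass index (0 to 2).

Step 0: x=[6.0000 9.0000 16.0000] v=[0.0000 -2.0000 0.0000]
Step 1: x=[5.9700 8.8400 15.9800] v=[-0.3000 -1.6000 -0.2000]
Step 2: x=[5.9090 8.7227 15.9386] v=[-0.6100 -1.1730 -0.4140]
Step 3: x=[5.8171 8.6494 15.8750] v=[-0.9195 -0.7328 -0.6356]

Answer: 5.8171 8.6494 15.8750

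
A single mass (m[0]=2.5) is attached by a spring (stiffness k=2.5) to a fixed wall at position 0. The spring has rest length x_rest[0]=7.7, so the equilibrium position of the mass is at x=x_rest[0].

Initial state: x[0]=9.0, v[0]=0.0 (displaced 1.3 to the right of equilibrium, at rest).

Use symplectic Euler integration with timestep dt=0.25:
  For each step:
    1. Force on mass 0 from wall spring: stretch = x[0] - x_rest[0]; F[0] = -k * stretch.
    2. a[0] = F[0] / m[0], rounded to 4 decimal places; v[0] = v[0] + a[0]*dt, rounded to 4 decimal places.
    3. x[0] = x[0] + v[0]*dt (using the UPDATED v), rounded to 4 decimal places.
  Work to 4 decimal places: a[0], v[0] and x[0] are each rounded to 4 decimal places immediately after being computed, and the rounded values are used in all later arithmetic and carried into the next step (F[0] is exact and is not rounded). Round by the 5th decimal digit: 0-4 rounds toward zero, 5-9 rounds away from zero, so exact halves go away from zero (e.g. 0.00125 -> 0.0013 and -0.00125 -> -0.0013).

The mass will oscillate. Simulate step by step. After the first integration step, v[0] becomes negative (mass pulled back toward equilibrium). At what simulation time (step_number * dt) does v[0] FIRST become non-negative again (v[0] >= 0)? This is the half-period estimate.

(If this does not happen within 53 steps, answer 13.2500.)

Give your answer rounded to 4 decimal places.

Answer: 3.2500

Derivation:
Step 0: x=[9.0000] v=[0.0000]
Step 1: x=[8.9188] v=[-0.3250]
Step 2: x=[8.7614] v=[-0.6297]
Step 3: x=[8.5376] v=[-0.8951]
Step 4: x=[8.2615] v=[-1.1045]
Step 5: x=[7.9503] v=[-1.2449]
Step 6: x=[7.6234] v=[-1.3075]
Step 7: x=[7.3013] v=[-1.2884]
Step 8: x=[7.0041] v=[-1.1887]
Step 9: x=[6.7504] v=[-1.0147]
Step 10: x=[6.5561] v=[-0.7773]
Step 11: x=[6.4333] v=[-0.4913]
Step 12: x=[6.3897] v=[-0.1746]
Step 13: x=[6.4280] v=[0.1530]
First v>=0 after going negative at step 13, time=3.2500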